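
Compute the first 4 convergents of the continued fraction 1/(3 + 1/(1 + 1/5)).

0/1, 1/3, 1/4, 6/23

Using the convergent recurrence p_i = a_i*p_{i-1} + p_{i-2}, q_i = a_i*q_{i-1} + q_{i-2} with p_{-2}=0, p_{-1}=1, q_{-2}=1, q_{-1}=0:
  i=0: a_0=0, p_0 = 0*1 + 0 = 0, q_0 = 0*0 + 1 = 1.
  i=1: a_1=3, p_1 = 3*0 + 1 = 1, q_1 = 3*1 + 0 = 3.
  i=2: a_2=1, p_2 = 1*1 + 0 = 1, q_2 = 1*3 + 1 = 4.
  i=3: a_3=5, p_3 = 5*1 + 1 = 6, q_3 = 5*4 + 3 = 23.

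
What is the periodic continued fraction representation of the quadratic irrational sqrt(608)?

[24; (1, 1, 1, 11, 1, 1, 1, 48)]

Write x_i = (sqrt(608) + m_i)/d_i with (m_0, d_0) = (0, 1). a_0 = floor(sqrt(608)) = 24, since 24^2 = 576 <= 608 < 625 = 25^2.
Iterate m_{i+1} = d_i*a_i - m_i, d_{i+1} = (608 - m_{i+1}^2)/d_i, a_{i+1} = floor((a_0 + m_{i+1})/d_{i+1}):
  m_1 = 1*24 - 0 = 24, d_1 = (608 - 24^2)/1 = 32/1 = 32, a_1 = floor((24 + 24)/32) = 1.
  m_2 = 32*1 - 24 = 8, d_2 = (608 - 8^2)/32 = 544/32 = 17, a_2 = floor((24 + 8)/17) = 1.
  m_3 = 17*1 - 8 = 9, d_3 = (608 - 9^2)/17 = 527/17 = 31, a_3 = floor((24 + 9)/31) = 1.
  m_4 = 31*1 - 9 = 22, d_4 = (608 - 22^2)/31 = 124/31 = 4, a_4 = floor((24 + 22)/4) = 11.
  m_5 = 4*11 - 22 = 22, d_5 = (608 - 22^2)/4 = 124/4 = 31, a_5 = floor((24 + 22)/31) = 1.
  m_6 = 31*1 - 22 = 9, d_6 = (608 - 9^2)/31 = 527/31 = 17, a_6 = floor((24 + 9)/17) = 1.
  m_7 = 17*1 - 9 = 8, d_7 = (608 - 8^2)/17 = 544/17 = 32, a_7 = floor((24 + 8)/32) = 1.
  m_8 = 32*1 - 8 = 24, d_8 = (608 - 24^2)/32 = 32/32 = 1, a_8 = floor((24 + 24)/1) = 48.
  m_9 = 1*48 - 24 = 24, d_9 = (608 - 24^2)/1 = 32/1 = 32: (m_9, d_9) = (m_1, d_1) = (24, 32), so from here the quotients repeat a_1, ..., a_8; the period length is 8.
Hence the expansion of sqrt(608) is a_0 = 24 followed by the repeating block 1, 1, 1, 11, 1, 1, 1, 48 (period 8).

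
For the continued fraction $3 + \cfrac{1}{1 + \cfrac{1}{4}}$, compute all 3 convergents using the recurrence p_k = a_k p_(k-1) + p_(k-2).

3/1, 4/1, 19/5

Using the convergent recurrence p_i = a_i*p_{i-1} + p_{i-2}, q_i = a_i*q_{i-1} + q_{i-2} with p_{-2}=0, p_{-1}=1, q_{-2}=1, q_{-1}=0:
  i=0: a_0=3, p_0 = 3*1 + 0 = 3, q_0 = 3*0 + 1 = 1.
  i=1: a_1=1, p_1 = 1*3 + 1 = 4, q_1 = 1*1 + 0 = 1.
  i=2: a_2=4, p_2 = 4*4 + 3 = 19, q_2 = 4*1 + 1 = 5.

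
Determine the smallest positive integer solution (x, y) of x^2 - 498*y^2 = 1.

(x, y) = (179777, 8056)

First expand sqrt(498) as a continued fraction. With x_i = (sqrt(498) + m_i)/d_i and (m_0, d_0) = (0, 1): a_0 = floor(sqrt(498)) = 22, since 22^2 = 484 <= 498 < 529 = 23^2.
Iterate m_{i+1} = d_i*a_i - m_i, d_{i+1} = (498 - m_{i+1}^2)/d_i, a_{i+1} = floor((a_0 + m_{i+1})/d_{i+1}):
  m_1 = 1*22 - 0 = 22, d_1 = (498 - 22^2)/1 = 14/1 = 14, a_1 = floor((22 + 22)/14) = 3.
  m_2 = 14*3 - 22 = 20, d_2 = (498 - 20^2)/14 = 98/14 = 7, a_2 = floor((22 + 20)/7) = 6.
  m_3 = 7*6 - 20 = 22, d_3 = (498 - 22^2)/7 = 14/7 = 2, a_3 = floor((22 + 22)/2) = 22.
  m_4 = 2*22 - 22 = 22, d_4 = (498 - 22^2)/2 = 14/2 = 7, a_4 = floor((22 + 22)/7) = 6.
  m_5 = 7*6 - 22 = 20, d_5 = (498 - 20^2)/7 = 98/7 = 14, a_5 = floor((22 + 20)/14) = 3.
  m_6 = 14*3 - 20 = 22, d_6 = (498 - 22^2)/14 = 14/14 = 1, a_6 = floor((22 + 22)/1) = 44.
  m_7 = 1*44 - 22 = 22, d_7 = (498 - 22^2)/1 = 14/1 = 14: (m_7, d_7) = (m_1, d_1) = (22, 14), so from here the quotients repeat a_1, ..., a_6; the period length is 6.
So sqrt(498) = [22; (3, 6, 22, 6, 3, 44)] with period length k = 6.
k is even, so the fundamental solution of x^2 - 498y^2 = 1 is (p_{k-1}, q_{k-1}) = (p_5, q_5); compute convergents through index 5.
Convergents (p_i = a_i*p_{i-1} + p_{i-2}, q_i = a_i*q_{i-1} + q_{i-2} with p_{-2}=0, p_{-1}=1, q_{-2}=1, q_{-1}=0):
  i=0: a_0=22, p_0 = 22*1 + 0 = 22, q_0 = 22*0 + 1 = 1.
  i=1: a_1=3, p_1 = 3*22 + 1 = 67, q_1 = 3*1 + 0 = 3.
  i=2: a_2=6, p_2 = 6*67 + 22 = 424, q_2 = 6*3 + 1 = 19.
  i=3: a_3=22, p_3 = 22*424 + 67 = 9395, q_3 = 22*19 + 3 = 421.
  i=4: a_4=6, p_4 = 6*9395 + 424 = 56794, q_4 = 6*421 + 19 = 2545.
  i=5: a_5=3, p_5 = 3*56794 + 9395 = 179777, q_5 = 3*2545 + 421 = 8056.
Check: 179777^2 - 498*8056^2 = 32319769729 - 32319769728 = 1, so (x, y) = (179777, 8056) solves the equation, and by the theorem it is the least positive solution.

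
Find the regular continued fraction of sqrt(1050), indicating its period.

[32; (2, 2, 10, 2, 2, 64)]

Write x_i = (sqrt(1050) + m_i)/d_i with (m_0, d_0) = (0, 1). a_0 = floor(sqrt(1050)) = 32, since 32^2 = 1024 <= 1050 < 1089 = 33^2.
Iterate m_{i+1} = d_i*a_i - m_i, d_{i+1} = (1050 - m_{i+1}^2)/d_i, a_{i+1} = floor((a_0 + m_{i+1})/d_{i+1}):
  m_1 = 1*32 - 0 = 32, d_1 = (1050 - 32^2)/1 = 26/1 = 26, a_1 = floor((32 + 32)/26) = 2.
  m_2 = 26*2 - 32 = 20, d_2 = (1050 - 20^2)/26 = 650/26 = 25, a_2 = floor((32 + 20)/25) = 2.
  m_3 = 25*2 - 20 = 30, d_3 = (1050 - 30^2)/25 = 150/25 = 6, a_3 = floor((32 + 30)/6) = 10.
  m_4 = 6*10 - 30 = 30, d_4 = (1050 - 30^2)/6 = 150/6 = 25, a_4 = floor((32 + 30)/25) = 2.
  m_5 = 25*2 - 30 = 20, d_5 = (1050 - 20^2)/25 = 650/25 = 26, a_5 = floor((32 + 20)/26) = 2.
  m_6 = 26*2 - 20 = 32, d_6 = (1050 - 32^2)/26 = 26/26 = 1, a_6 = floor((32 + 32)/1) = 64.
  m_7 = 1*64 - 32 = 32, d_7 = (1050 - 32^2)/1 = 26/1 = 26: (m_7, d_7) = (m_1, d_1) = (32, 26), so from here the quotients repeat a_1, ..., a_6; the period length is 6.
Hence the expansion of sqrt(1050) is a_0 = 32 followed by the repeating block 2, 2, 10, 2, 2, 64 (period 6).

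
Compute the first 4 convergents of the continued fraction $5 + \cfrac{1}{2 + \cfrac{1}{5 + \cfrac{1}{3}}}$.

5/1, 11/2, 60/11, 191/35

Using the convergent recurrence p_i = a_i*p_{i-1} + p_{i-2}, q_i = a_i*q_{i-1} + q_{i-2} with p_{-2}=0, p_{-1}=1, q_{-2}=1, q_{-1}=0:
  i=0: a_0=5, p_0 = 5*1 + 0 = 5, q_0 = 5*0 + 1 = 1.
  i=1: a_1=2, p_1 = 2*5 + 1 = 11, q_1 = 2*1 + 0 = 2.
  i=2: a_2=5, p_2 = 5*11 + 5 = 60, q_2 = 5*2 + 1 = 11.
  i=3: a_3=3, p_3 = 3*60 + 11 = 191, q_3 = 3*11 + 2 = 35.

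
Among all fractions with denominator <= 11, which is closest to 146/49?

Expand x = 146/49 as a continued fraction with the Euclidean algorithm:
  146 = 2*49 + 48, so a_0 = 2.
  49 = 1*48 + 1, so a_1 = 1.
  48 = 48*1 + 0, so a_2 = 48.
so x = [2; 1, 48].
Convergents (p_i = a_i*p_{i-1} + p_{i-2}, q_i = a_i*q_{i-1} + q_{i-2} with p_{-2}=0, p_{-1}=1, q_{-2}=1, q_{-1}=0), until the denominator exceeds 11:
  i=0: a_0=2, p_0 = 2*1 + 0 = 2, q_0 = 2*0 + 1 = 1.
  i=1: a_1=1, p_1 = 1*2 + 1 = 3, q_1 = 1*1 + 0 = 1.
  i=2: a_2=48, p_2 = 48*3 + 2 = 146, q_2 = 48*1 + 1 = 49.
q_2 = 49 > 11, so the last convergent with denominator <= 11 is p_1/q_1 = 3/1.
The closest fraction with denominator <= 11 is either p_1/q_1 or the intermediate fraction (k*p_1 + p_0)/(k*q_1 + q_0) with the largest k >= 1 whose denominator stays <= 11; these approach x as k grows, and every other convergent or intermediate fraction in range is farther away.
Largest k: floor((11 - q_0)/q_1) = floor((11 - 1)/1) = 10.
That gives (10*3 + 2)/(10*1 + 1) = 32/11.
Compare the errors: |x - 3/1| = |146*1 - 3*49|/(49*1) = 1/49, and |x - 32/11| = |146*11 - 32*49|/(49*11) = 38/539.
Cross-multiplying, 1*539 = 539 < 1862 = 38*49, so 1/49 is smaller: the convergent 3/1 is closer to x than 32/11.

3/1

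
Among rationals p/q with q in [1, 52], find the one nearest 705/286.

106/43

Expand x = 705/286 as a continued fraction with the Euclidean algorithm:
  705 = 2*286 + 133, so a_0 = 2.
  286 = 2*133 + 20, so a_1 = 2.
  133 = 6*20 + 13, so a_2 = 6.
  20 = 1*13 + 7, so a_3 = 1.
  13 = 1*7 + 6, so a_4 = 1.
  7 = 1*6 + 1, so a_5 = 1.
  6 = 6*1 + 0, so a_6 = 6.
so x = [2; 2, 6, 1, 1, 1, 6].
Convergents (p_i = a_i*p_{i-1} + p_{i-2}, q_i = a_i*q_{i-1} + q_{i-2} with p_{-2}=0, p_{-1}=1, q_{-2}=1, q_{-1}=0), until the denominator exceeds 52:
  i=0: a_0=2, p_0 = 2*1 + 0 = 2, q_0 = 2*0 + 1 = 1.
  i=1: a_1=2, p_1 = 2*2 + 1 = 5, q_1 = 2*1 + 0 = 2.
  i=2: a_2=6, p_2 = 6*5 + 2 = 32, q_2 = 6*2 + 1 = 13.
  i=3: a_3=1, p_3 = 1*32 + 5 = 37, q_3 = 1*13 + 2 = 15.
  i=4: a_4=1, p_4 = 1*37 + 32 = 69, q_4 = 1*15 + 13 = 28.
  i=5: a_5=1, p_5 = 1*69 + 37 = 106, q_5 = 1*28 + 15 = 43.
  i=6: a_6=6, p_6 = 6*106 + 69 = 705, q_6 = 6*43 + 28 = 286.
q_6 = 286 > 52, so the last convergent with denominator <= 52 is p_5/q_5 = 106/43.
The closest fraction with denominator <= 52 is either p_5/q_5 or the intermediate fraction (k*p_5 + p_4)/(k*q_5 + q_4) with the largest k >= 1 whose denominator stays <= 52; these approach x as k grows, and every other convergent or intermediate fraction in range is farther away.
Largest k: floor((52 - q_4)/q_5) = floor((52 - 28)/43) = 0.
Since k = 0, no intermediate fraction beyond p_5/q_5 has denominator <= 52, so the convergent 106/43 is the closest (its error is |705*43 - 106*286|/(286*43) = 1/12298).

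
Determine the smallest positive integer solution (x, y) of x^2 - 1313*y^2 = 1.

First expand sqrt(1313) as a continued fraction. With x_i = (sqrt(1313) + m_i)/d_i and (m_0, d_0) = (0, 1): a_0 = floor(sqrt(1313)) = 36, since 36^2 = 1296 <= 1313 < 1369 = 37^2.
Iterate m_{i+1} = d_i*a_i - m_i, d_{i+1} = (1313 - m_{i+1}^2)/d_i, a_{i+1} = floor((a_0 + m_{i+1})/d_{i+1}):
  m_1 = 1*36 - 0 = 36, d_1 = (1313 - 36^2)/1 = 17/1 = 17, a_1 = floor((36 + 36)/17) = 4.
  m_2 = 17*4 - 36 = 32, d_2 = (1313 - 32^2)/17 = 289/17 = 17, a_2 = floor((36 + 32)/17) = 4.
  m_3 = 17*4 - 32 = 36, d_3 = (1313 - 36^2)/17 = 17/17 = 1, a_3 = floor((36 + 36)/1) = 72.
  m_4 = 1*72 - 36 = 36, d_4 = (1313 - 36^2)/1 = 17/1 = 17: (m_4, d_4) = (m_1, d_1) = (36, 17), so from here the quotients repeat a_1, ..., a_3; the period length is 3.
So sqrt(1313) = [36; (4, 4, 72)] with period length k = 3.
k is odd, so (p_{k-1}, q_{k-1}) only solves x^2 - 1313y^2 = -1 and the fundamental solution of x^2 - 1313y^2 = 1 is (p_{2k-1}, q_{2k-1}) = (p_5, q_5); compute convergents through index 5, running through the period twice.
Convergents (p_i = a_i*p_{i-1} + p_{i-2}, q_i = a_i*q_{i-1} + q_{i-2} with p_{-2}=0, p_{-1}=1, q_{-2}=1, q_{-1}=0):
  i=0: a_0=36, p_0 = 36*1 + 0 = 36, q_0 = 36*0 + 1 = 1.
  i=1: a_1=4, p_1 = 4*36 + 1 = 145, q_1 = 4*1 + 0 = 4.
  i=2: a_2=4, p_2 = 4*145 + 36 = 616, q_2 = 4*4 + 1 = 17.
  i=3: a_3=72, p_3 = 72*616 + 145 = 44497, q_3 = 72*17 + 4 = 1228.
  i=4: a_4=4, p_4 = 4*44497 + 616 = 178604, q_4 = 4*1228 + 17 = 4929.
  i=5: a_5=4, p_5 = 4*178604 + 44497 = 758913, q_5 = 4*4929 + 1228 = 20944.
Indeed p_2^2 - 1313*q_2^2 = 379456 - 379457 = -1, not +1.
Check: 758913^2 - 1313*20944^2 = 575948941569 - 575948941568 = 1, so (x, y) = (758913, 20944) solves the equation, and by the theorem it is the least positive solution.

(x, y) = (758913, 20944)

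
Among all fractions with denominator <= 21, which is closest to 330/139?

19/8

Expand x = 330/139 as a continued fraction with the Euclidean algorithm:
  330 = 2*139 + 52, so a_0 = 2.
  139 = 2*52 + 35, so a_1 = 2.
  52 = 1*35 + 17, so a_2 = 1.
  35 = 2*17 + 1, so a_3 = 2.
  17 = 17*1 + 0, so a_4 = 17.
so x = [2; 2, 1, 2, 17].
Convergents (p_i = a_i*p_{i-1} + p_{i-2}, q_i = a_i*q_{i-1} + q_{i-2} with p_{-2}=0, p_{-1}=1, q_{-2}=1, q_{-1}=0), until the denominator exceeds 21:
  i=0: a_0=2, p_0 = 2*1 + 0 = 2, q_0 = 2*0 + 1 = 1.
  i=1: a_1=2, p_1 = 2*2 + 1 = 5, q_1 = 2*1 + 0 = 2.
  i=2: a_2=1, p_2 = 1*5 + 2 = 7, q_2 = 1*2 + 1 = 3.
  i=3: a_3=2, p_3 = 2*7 + 5 = 19, q_3 = 2*3 + 2 = 8.
  i=4: a_4=17, p_4 = 17*19 + 7 = 330, q_4 = 17*8 + 3 = 139.
q_4 = 139 > 21, so the last convergent with denominator <= 21 is p_3/q_3 = 19/8.
The closest fraction with denominator <= 21 is either p_3/q_3 or the intermediate fraction (k*p_3 + p_2)/(k*q_3 + q_2) with the largest k >= 1 whose denominator stays <= 21; these approach x as k grows, and every other convergent or intermediate fraction in range is farther away.
Largest k: floor((21 - q_2)/q_3) = floor((21 - 3)/8) = 2.
That gives (2*19 + 7)/(2*8 + 3) = 45/19.
Compare the errors: |x - 19/8| = |330*8 - 19*139|/(139*8) = 1/1112, and |x - 45/19| = |330*19 - 45*139|/(139*19) = 15/2641.
Cross-multiplying, 1*2641 = 2641 < 16680 = 15*1112, so 1/1112 is smaller: the convergent 19/8 is closer to x than 45/19.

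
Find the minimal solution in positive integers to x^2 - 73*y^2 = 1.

(x, y) = (2281249, 267000)

First expand sqrt(73) as a continued fraction. With x_i = (sqrt(73) + m_i)/d_i and (m_0, d_0) = (0, 1): a_0 = floor(sqrt(73)) = 8, since 8^2 = 64 <= 73 < 81 = 9^2.
Iterate m_{i+1} = d_i*a_i - m_i, d_{i+1} = (73 - m_{i+1}^2)/d_i, a_{i+1} = floor((a_0 + m_{i+1})/d_{i+1}):
  m_1 = 1*8 - 0 = 8, d_1 = (73 - 8^2)/1 = 9/1 = 9, a_1 = floor((8 + 8)/9) = 1.
  m_2 = 9*1 - 8 = 1, d_2 = (73 - 1^2)/9 = 72/9 = 8, a_2 = floor((8 + 1)/8) = 1.
  m_3 = 8*1 - 1 = 7, d_3 = (73 - 7^2)/8 = 24/8 = 3, a_3 = floor((8 + 7)/3) = 5.
  m_4 = 3*5 - 7 = 8, d_4 = (73 - 8^2)/3 = 9/3 = 3, a_4 = floor((8 + 8)/3) = 5.
  m_5 = 3*5 - 8 = 7, d_5 = (73 - 7^2)/3 = 24/3 = 8, a_5 = floor((8 + 7)/8) = 1.
  m_6 = 8*1 - 7 = 1, d_6 = (73 - 1^2)/8 = 72/8 = 9, a_6 = floor((8 + 1)/9) = 1.
  m_7 = 9*1 - 1 = 8, d_7 = (73 - 8^2)/9 = 9/9 = 1, a_7 = floor((8 + 8)/1) = 16.
  m_8 = 1*16 - 8 = 8, d_8 = (73 - 8^2)/1 = 9/1 = 9: (m_8, d_8) = (m_1, d_1) = (8, 9), so from here the quotients repeat a_1, ..., a_7; the period length is 7.
So sqrt(73) = [8; (1, 1, 5, 5, 1, 1, 16)] with period length k = 7.
k is odd, so (p_{k-1}, q_{k-1}) only solves x^2 - 73y^2 = -1 and the fundamental solution of x^2 - 73y^2 = 1 is (p_{2k-1}, q_{2k-1}) = (p_13, q_13); compute convergents through index 13, running through the period twice.
Convergents (p_i = a_i*p_{i-1} + p_{i-2}, q_i = a_i*q_{i-1} + q_{i-2} with p_{-2}=0, p_{-1}=1, q_{-2}=1, q_{-1}=0):
  i=0: a_0=8, p_0 = 8*1 + 0 = 8, q_0 = 8*0 + 1 = 1.
  i=1: a_1=1, p_1 = 1*8 + 1 = 9, q_1 = 1*1 + 0 = 1.
  i=2: a_2=1, p_2 = 1*9 + 8 = 17, q_2 = 1*1 + 1 = 2.
  i=3: a_3=5, p_3 = 5*17 + 9 = 94, q_3 = 5*2 + 1 = 11.
  i=4: a_4=5, p_4 = 5*94 + 17 = 487, q_4 = 5*11 + 2 = 57.
  i=5: a_5=1, p_5 = 1*487 + 94 = 581, q_5 = 1*57 + 11 = 68.
  i=6: a_6=1, p_6 = 1*581 + 487 = 1068, q_6 = 1*68 + 57 = 125.
  i=7: a_7=16, p_7 = 16*1068 + 581 = 17669, q_7 = 16*125 + 68 = 2068.
  i=8: a_8=1, p_8 = 1*17669 + 1068 = 18737, q_8 = 1*2068 + 125 = 2193.
  i=9: a_9=1, p_9 = 1*18737 + 17669 = 36406, q_9 = 1*2193 + 2068 = 4261.
  i=10: a_10=5, p_10 = 5*36406 + 18737 = 200767, q_10 = 5*4261 + 2193 = 23498.
  i=11: a_11=5, p_11 = 5*200767 + 36406 = 1040241, q_11 = 5*23498 + 4261 = 121751.
  i=12: a_12=1, p_12 = 1*1040241 + 200767 = 1241008, q_12 = 1*121751 + 23498 = 145249.
  i=13: a_13=1, p_13 = 1*1241008 + 1040241 = 2281249, q_13 = 1*145249 + 121751 = 267000.
Indeed p_6^2 - 73*q_6^2 = 1140624 - 1140625 = -1, not +1.
Check: 2281249^2 - 73*267000^2 = 5204097000001 - 5204097000000 = 1, so (x, y) = (2281249, 267000) solves the equation, and by the theorem it is the least positive solution.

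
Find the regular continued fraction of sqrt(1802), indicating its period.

Write x_i = (sqrt(1802) + m_i)/d_i with (m_0, d_0) = (0, 1). a_0 = floor(sqrt(1802)) = 42, since 42^2 = 1764 <= 1802 < 1849 = 43^2.
Iterate m_{i+1} = d_i*a_i - m_i, d_{i+1} = (1802 - m_{i+1}^2)/d_i, a_{i+1} = floor((a_0 + m_{i+1})/d_{i+1}):
  m_1 = 1*42 - 0 = 42, d_1 = (1802 - 42^2)/1 = 38/1 = 38, a_1 = floor((42 + 42)/38) = 2.
  m_2 = 38*2 - 42 = 34, d_2 = (1802 - 34^2)/38 = 646/38 = 17, a_2 = floor((42 + 34)/17) = 4.
  m_3 = 17*4 - 34 = 34, d_3 = (1802 - 34^2)/17 = 646/17 = 38, a_3 = floor((42 + 34)/38) = 2.
  m_4 = 38*2 - 34 = 42, d_4 = (1802 - 42^2)/38 = 38/38 = 1, a_4 = floor((42 + 42)/1) = 84.
  m_5 = 1*84 - 42 = 42, d_5 = (1802 - 42^2)/1 = 38/1 = 38: (m_5, d_5) = (m_1, d_1) = (42, 38), so from here the quotients repeat a_1, ..., a_4; the period length is 4.
Hence the expansion of sqrt(1802) is a_0 = 42 followed by the repeating block 2, 4, 2, 84 (period 4).

[42; (2, 4, 2, 84)]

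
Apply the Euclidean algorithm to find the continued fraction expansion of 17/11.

Run the Euclidean algorithm on 17 and 11; the successive quotients are the partial quotients a_0, a_1, ... (each step inverts the fractional part left over by the previous one):
  17 = 1*11 + 6, so a_0 = 1.
  11 = 1*6 + 5, so a_1 = 1.
  6 = 1*5 + 1, so a_2 = 1.
  5 = 5*1 + 0, so a_3 = 5.
The remainder reaches 0 after 4 divisions, so the expansion has 4 partial quotients, read off in order.

[1; 1, 1, 5]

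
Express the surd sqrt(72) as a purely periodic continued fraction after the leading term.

Write x_i = (sqrt(72) + m_i)/d_i with (m_0, d_0) = (0, 1). a_0 = floor(sqrt(72)) = 8, since 8^2 = 64 <= 72 < 81 = 9^2.
Iterate m_{i+1} = d_i*a_i - m_i, d_{i+1} = (72 - m_{i+1}^2)/d_i, a_{i+1} = floor((a_0 + m_{i+1})/d_{i+1}):
  m_1 = 1*8 - 0 = 8, d_1 = (72 - 8^2)/1 = 8/1 = 8, a_1 = floor((8 + 8)/8) = 2.
  m_2 = 8*2 - 8 = 8, d_2 = (72 - 8^2)/8 = 8/8 = 1, a_2 = floor((8 + 8)/1) = 16.
  m_3 = 1*16 - 8 = 8, d_3 = (72 - 8^2)/1 = 8/1 = 8: (m_3, d_3) = (m_1, d_1) = (8, 8), so from here the quotients repeat a_1, a_2; the period length is 2.
Hence the expansion of sqrt(72) is a_0 = 8 followed by the repeating block 2, 16 (period 2).

[8; (2, 16)]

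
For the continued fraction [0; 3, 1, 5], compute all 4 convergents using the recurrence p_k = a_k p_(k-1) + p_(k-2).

0/1, 1/3, 1/4, 6/23

Using the convergent recurrence p_i = a_i*p_{i-1} + p_{i-2}, q_i = a_i*q_{i-1} + q_{i-2} with p_{-2}=0, p_{-1}=1, q_{-2}=1, q_{-1}=0:
  i=0: a_0=0, p_0 = 0*1 + 0 = 0, q_0 = 0*0 + 1 = 1.
  i=1: a_1=3, p_1 = 3*0 + 1 = 1, q_1 = 3*1 + 0 = 3.
  i=2: a_2=1, p_2 = 1*1 + 0 = 1, q_2 = 1*3 + 1 = 4.
  i=3: a_3=5, p_3 = 5*1 + 1 = 6, q_3 = 5*4 + 3 = 23.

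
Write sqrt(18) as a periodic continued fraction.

[4; (4, 8)]

Write x_i = (sqrt(18) + m_i)/d_i with (m_0, d_0) = (0, 1). a_0 = floor(sqrt(18)) = 4, since 4^2 = 16 <= 18 < 25 = 5^2.
Iterate m_{i+1} = d_i*a_i - m_i, d_{i+1} = (18 - m_{i+1}^2)/d_i, a_{i+1} = floor((a_0 + m_{i+1})/d_{i+1}):
  m_1 = 1*4 - 0 = 4, d_1 = (18 - 4^2)/1 = 2/1 = 2, a_1 = floor((4 + 4)/2) = 4.
  m_2 = 2*4 - 4 = 4, d_2 = (18 - 4^2)/2 = 2/2 = 1, a_2 = floor((4 + 4)/1) = 8.
  m_3 = 1*8 - 4 = 4, d_3 = (18 - 4^2)/1 = 2/1 = 2: (m_3, d_3) = (m_1, d_1) = (4, 2), so from here the quotients repeat a_1, a_2; the period length is 2.
Hence the expansion of sqrt(18) is a_0 = 4 followed by the repeating block 4, 8 (period 2).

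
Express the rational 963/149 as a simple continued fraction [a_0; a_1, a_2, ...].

[6; 2, 6, 3, 1, 2]

Run the Euclidean algorithm on 963 and 149; the successive quotients are the partial quotients a_0, a_1, ... (each step inverts the fractional part left over by the previous one):
  963 = 6*149 + 69, so a_0 = 6.
  149 = 2*69 + 11, so a_1 = 2.
  69 = 6*11 + 3, so a_2 = 6.
  11 = 3*3 + 2, so a_3 = 3.
  3 = 1*2 + 1, so a_4 = 1.
  2 = 2*1 + 0, so a_5 = 2.
The remainder reaches 0 after 6 divisions, so the expansion has 6 partial quotients, read off in order.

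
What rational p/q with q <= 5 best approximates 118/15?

Expand x = 118/15 as a continued fraction with the Euclidean algorithm:
  118 = 7*15 + 13, so a_0 = 7.
  15 = 1*13 + 2, so a_1 = 1.
  13 = 6*2 + 1, so a_2 = 6.
  2 = 2*1 + 0, so a_3 = 2.
so x = [7; 1, 6, 2].
Convergents (p_i = a_i*p_{i-1} + p_{i-2}, q_i = a_i*q_{i-1} + q_{i-2} with p_{-2}=0, p_{-1}=1, q_{-2}=1, q_{-1}=0), until the denominator exceeds 5:
  i=0: a_0=7, p_0 = 7*1 + 0 = 7, q_0 = 7*0 + 1 = 1.
  i=1: a_1=1, p_1 = 1*7 + 1 = 8, q_1 = 1*1 + 0 = 1.
  i=2: a_2=6, p_2 = 6*8 + 7 = 55, q_2 = 6*1 + 1 = 7.
q_2 = 7 > 5, so the last convergent with denominator <= 5 is p_1/q_1 = 8/1.
The closest fraction with denominator <= 5 is either p_1/q_1 or the intermediate fraction (k*p_1 + p_0)/(k*q_1 + q_0) with the largest k >= 1 whose denominator stays <= 5; these approach x as k grows, and every other convergent or intermediate fraction in range is farther away.
Largest k: floor((5 - q_0)/q_1) = floor((5 - 1)/1) = 4.
That gives (4*8 + 7)/(4*1 + 1) = 39/5.
Compare the errors: |x - 8/1| = |118*1 - 8*15|/(15*1) = 2/15, and |x - 39/5| = |118*5 - 39*15|/(15*5) = 5/75.
Cross-multiplying, 5*15 = 75 < 150 = 2*75, so 5/75 is smaller: the intermediate fraction 39/5 is closer to x than 8/1.

39/5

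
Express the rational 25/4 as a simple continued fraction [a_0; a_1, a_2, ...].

[6; 4]

Run the Euclidean algorithm on 25 and 4; the successive quotients are the partial quotients a_0, a_1, ... (each step inverts the fractional part left over by the previous one):
  25 = 6*4 + 1, so a_0 = 6.
  4 = 4*1 + 0, so a_1 = 4.
The remainder reaches 0 after 2 divisions, so the expansion has 2 partial quotients, read off in order.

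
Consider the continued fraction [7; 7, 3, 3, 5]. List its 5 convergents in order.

Using the convergent recurrence p_i = a_i*p_{i-1} + p_{i-2}, q_i = a_i*q_{i-1} + q_{i-2} with p_{-2}=0, p_{-1}=1, q_{-2}=1, q_{-1}=0:
  i=0: a_0=7, p_0 = 7*1 + 0 = 7, q_0 = 7*0 + 1 = 1.
  i=1: a_1=7, p_1 = 7*7 + 1 = 50, q_1 = 7*1 + 0 = 7.
  i=2: a_2=3, p_2 = 3*50 + 7 = 157, q_2 = 3*7 + 1 = 22.
  i=3: a_3=3, p_3 = 3*157 + 50 = 521, q_3 = 3*22 + 7 = 73.
  i=4: a_4=5, p_4 = 5*521 + 157 = 2762, q_4 = 5*73 + 22 = 387.

7/1, 50/7, 157/22, 521/73, 2762/387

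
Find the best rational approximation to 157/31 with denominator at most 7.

Expand x = 157/31 as a continued fraction with the Euclidean algorithm:
  157 = 5*31 + 2, so a_0 = 5.
  31 = 15*2 + 1, so a_1 = 15.
  2 = 2*1 + 0, so a_2 = 2.
so x = [5; 15, 2].
Convergents (p_i = a_i*p_{i-1} + p_{i-2}, q_i = a_i*q_{i-1} + q_{i-2} with p_{-2}=0, p_{-1}=1, q_{-2}=1, q_{-1}=0), until the denominator exceeds 7:
  i=0: a_0=5, p_0 = 5*1 + 0 = 5, q_0 = 5*0 + 1 = 1.
  i=1: a_1=15, p_1 = 15*5 + 1 = 76, q_1 = 15*1 + 0 = 15.
q_1 = 15 > 7, so the last convergent with denominator <= 7 is p_0/q_0 = 5/1.
The closest fraction with denominator <= 7 is either p_0/q_0 or the intermediate fraction (k*p_0 + p_{-1})/(k*q_0 + q_{-1}) with the largest k >= 1 whose denominator stays <= 7; these approach x as k grows, and every other convergent or intermediate fraction in range is farther away.
Largest k: floor((7 - q_{-1})/q_0) = floor((7 - 0)/1) = 7 (using the seeds p_{-1} = 1, q_{-1} = 0).
That gives (7*5 + 1)/(7*1 + 0) = 36/7.
Compare the errors: |x - 5/1| = |157*1 - 5*31|/(31*1) = 2/31, and |x - 36/7| = |157*7 - 36*31|/(31*7) = 17/217.
Cross-multiplying, 2*217 = 434 < 527 = 17*31, so 2/31 is smaller: the convergent 5/1 is closer to x than 36/7.

5/1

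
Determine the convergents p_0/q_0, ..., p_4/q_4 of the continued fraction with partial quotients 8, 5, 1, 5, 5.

8/1, 41/5, 49/6, 286/35, 1479/181

Using the convergent recurrence p_i = a_i*p_{i-1} + p_{i-2}, q_i = a_i*q_{i-1} + q_{i-2} with p_{-2}=0, p_{-1}=1, q_{-2}=1, q_{-1}=0:
  i=0: a_0=8, p_0 = 8*1 + 0 = 8, q_0 = 8*0 + 1 = 1.
  i=1: a_1=5, p_1 = 5*8 + 1 = 41, q_1 = 5*1 + 0 = 5.
  i=2: a_2=1, p_2 = 1*41 + 8 = 49, q_2 = 1*5 + 1 = 6.
  i=3: a_3=5, p_3 = 5*49 + 41 = 286, q_3 = 5*6 + 5 = 35.
  i=4: a_4=5, p_4 = 5*286 + 49 = 1479, q_4 = 5*35 + 6 = 181.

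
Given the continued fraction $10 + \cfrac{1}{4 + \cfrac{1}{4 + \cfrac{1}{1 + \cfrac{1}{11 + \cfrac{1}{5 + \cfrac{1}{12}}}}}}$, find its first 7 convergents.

10/1, 41/4, 174/17, 215/21, 2539/248, 12910/1261, 157459/15380

Using the convergent recurrence p_i = a_i*p_{i-1} + p_{i-2}, q_i = a_i*q_{i-1} + q_{i-2} with p_{-2}=0, p_{-1}=1, q_{-2}=1, q_{-1}=0:
  i=0: a_0=10, p_0 = 10*1 + 0 = 10, q_0 = 10*0 + 1 = 1.
  i=1: a_1=4, p_1 = 4*10 + 1 = 41, q_1 = 4*1 + 0 = 4.
  i=2: a_2=4, p_2 = 4*41 + 10 = 174, q_2 = 4*4 + 1 = 17.
  i=3: a_3=1, p_3 = 1*174 + 41 = 215, q_3 = 1*17 + 4 = 21.
  i=4: a_4=11, p_4 = 11*215 + 174 = 2539, q_4 = 11*21 + 17 = 248.
  i=5: a_5=5, p_5 = 5*2539 + 215 = 12910, q_5 = 5*248 + 21 = 1261.
  i=6: a_6=12, p_6 = 12*12910 + 2539 = 157459, q_6 = 12*1261 + 248 = 15380.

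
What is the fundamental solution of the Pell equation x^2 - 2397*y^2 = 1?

(x, y) = (58751, 1200)

First expand sqrt(2397) as a continued fraction. With x_i = (sqrt(2397) + m_i)/d_i and (m_0, d_0) = (0, 1): a_0 = floor(sqrt(2397)) = 48, since 48^2 = 2304 <= 2397 < 2401 = 49^2.
Iterate m_{i+1} = d_i*a_i - m_i, d_{i+1} = (2397 - m_{i+1}^2)/d_i, a_{i+1} = floor((a_0 + m_{i+1})/d_{i+1}):
  m_1 = 1*48 - 0 = 48, d_1 = (2397 - 48^2)/1 = 93/1 = 93, a_1 = floor((48 + 48)/93) = 1.
  m_2 = 93*1 - 48 = 45, d_2 = (2397 - 45^2)/93 = 372/93 = 4, a_2 = floor((48 + 45)/4) = 23.
  m_3 = 4*23 - 45 = 47, d_3 = (2397 - 47^2)/4 = 188/4 = 47, a_3 = floor((48 + 47)/47) = 2.
  m_4 = 47*2 - 47 = 47, d_4 = (2397 - 47^2)/47 = 188/47 = 4, a_4 = floor((48 + 47)/4) = 23.
  m_5 = 4*23 - 47 = 45, d_5 = (2397 - 45^2)/4 = 372/4 = 93, a_5 = floor((48 + 45)/93) = 1.
  m_6 = 93*1 - 45 = 48, d_6 = (2397 - 48^2)/93 = 93/93 = 1, a_6 = floor((48 + 48)/1) = 96.
  m_7 = 1*96 - 48 = 48, d_7 = (2397 - 48^2)/1 = 93/1 = 93: (m_7, d_7) = (m_1, d_1) = (48, 93), so from here the quotients repeat a_1, ..., a_6; the period length is 6.
So sqrt(2397) = [48; (1, 23, 2, 23, 1, 96)] with period length k = 6.
k is even, so the fundamental solution of x^2 - 2397y^2 = 1 is (p_{k-1}, q_{k-1}) = (p_5, q_5); compute convergents through index 5.
Convergents (p_i = a_i*p_{i-1} + p_{i-2}, q_i = a_i*q_{i-1} + q_{i-2} with p_{-2}=0, p_{-1}=1, q_{-2}=1, q_{-1}=0):
  i=0: a_0=48, p_0 = 48*1 + 0 = 48, q_0 = 48*0 + 1 = 1.
  i=1: a_1=1, p_1 = 1*48 + 1 = 49, q_1 = 1*1 + 0 = 1.
  i=2: a_2=23, p_2 = 23*49 + 48 = 1175, q_2 = 23*1 + 1 = 24.
  i=3: a_3=2, p_3 = 2*1175 + 49 = 2399, q_3 = 2*24 + 1 = 49.
  i=4: a_4=23, p_4 = 23*2399 + 1175 = 56352, q_4 = 23*49 + 24 = 1151.
  i=5: a_5=1, p_5 = 1*56352 + 2399 = 58751, q_5 = 1*1151 + 49 = 1200.
Check: 58751^2 - 2397*1200^2 = 3451680001 - 3451680000 = 1, so (x, y) = (58751, 1200) solves the equation, and by the theorem it is the least positive solution.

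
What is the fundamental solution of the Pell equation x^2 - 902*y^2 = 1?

(x, y) = (901, 30)

First expand sqrt(902) as a continued fraction. With x_i = (sqrt(902) + m_i)/d_i and (m_0, d_0) = (0, 1): a_0 = floor(sqrt(902)) = 30, since 30^2 = 900 <= 902 < 961 = 31^2.
Iterate m_{i+1} = d_i*a_i - m_i, d_{i+1} = (902 - m_{i+1}^2)/d_i, a_{i+1} = floor((a_0 + m_{i+1})/d_{i+1}):
  m_1 = 1*30 - 0 = 30, d_1 = (902 - 30^2)/1 = 2/1 = 2, a_1 = floor((30 + 30)/2) = 30.
  m_2 = 2*30 - 30 = 30, d_2 = (902 - 30^2)/2 = 2/2 = 1, a_2 = floor((30 + 30)/1) = 60.
  m_3 = 1*60 - 30 = 30, d_3 = (902 - 30^2)/1 = 2/1 = 2: (m_3, d_3) = (m_1, d_1) = (30, 2), so from here the quotients repeat a_1, a_2; the period length is 2.
So sqrt(902) = [30; (30, 60)] with period length k = 2.
k is even, so the fundamental solution of x^2 - 902y^2 = 1 is (p_{k-1}, q_{k-1}) = (p_1, q_1); compute convergents through index 1.
Convergents (p_i = a_i*p_{i-1} + p_{i-2}, q_i = a_i*q_{i-1} + q_{i-2} with p_{-2}=0, p_{-1}=1, q_{-2}=1, q_{-1}=0):
  i=0: a_0=30, p_0 = 30*1 + 0 = 30, q_0 = 30*0 + 1 = 1.
  i=1: a_1=30, p_1 = 30*30 + 1 = 901, q_1 = 30*1 + 0 = 30.
Check: 901^2 - 902*30^2 = 811801 - 811800 = 1, so (x, y) = (901, 30) solves the equation, and by the theorem it is the least positive solution.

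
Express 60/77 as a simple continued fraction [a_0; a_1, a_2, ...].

[0; 1, 3, 1, 1, 8]

Run the Euclidean algorithm on 60 and 77; the successive quotients are the partial quotients a_0, a_1, ... (each step inverts the fractional part left over by the previous one):
  60 = 0*77 + 60, so a_0 = 0.
  77 = 1*60 + 17, so a_1 = 1.
  60 = 3*17 + 9, so a_2 = 3.
  17 = 1*9 + 8, so a_3 = 1.
  9 = 1*8 + 1, so a_4 = 1.
  8 = 8*1 + 0, so a_5 = 8.
The remainder reaches 0 after 6 divisions, so the expansion has 6 partial quotients, read off in order.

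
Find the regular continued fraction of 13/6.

[2; 6]

Run the Euclidean algorithm on 13 and 6; the successive quotients are the partial quotients a_0, a_1, ... (each step inverts the fractional part left over by the previous one):
  13 = 2*6 + 1, so a_0 = 2.
  6 = 6*1 + 0, so a_1 = 6.
The remainder reaches 0 after 2 divisions, so the expansion has 2 partial quotients, read off in order.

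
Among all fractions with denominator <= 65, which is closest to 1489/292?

51/10

Expand x = 1489/292 as a continued fraction with the Euclidean algorithm:
  1489 = 5*292 + 29, so a_0 = 5.
  292 = 10*29 + 2, so a_1 = 10.
  29 = 14*2 + 1, so a_2 = 14.
  2 = 2*1 + 0, so a_3 = 2.
so x = [5; 10, 14, 2].
Convergents (p_i = a_i*p_{i-1} + p_{i-2}, q_i = a_i*q_{i-1} + q_{i-2} with p_{-2}=0, p_{-1}=1, q_{-2}=1, q_{-1}=0), until the denominator exceeds 65:
  i=0: a_0=5, p_0 = 5*1 + 0 = 5, q_0 = 5*0 + 1 = 1.
  i=1: a_1=10, p_1 = 10*5 + 1 = 51, q_1 = 10*1 + 0 = 10.
  i=2: a_2=14, p_2 = 14*51 + 5 = 719, q_2 = 14*10 + 1 = 141.
q_2 = 141 > 65, so the last convergent with denominator <= 65 is p_1/q_1 = 51/10.
The closest fraction with denominator <= 65 is either p_1/q_1 or the intermediate fraction (k*p_1 + p_0)/(k*q_1 + q_0) with the largest k >= 1 whose denominator stays <= 65; these approach x as k grows, and every other convergent or intermediate fraction in range is farther away.
Largest k: floor((65 - q_0)/q_1) = floor((65 - 1)/10) = 6.
That gives (6*51 + 5)/(6*10 + 1) = 311/61.
Compare the errors: |x - 51/10| = |1489*10 - 51*292|/(292*10) = 2/2920, and |x - 311/61| = |1489*61 - 311*292|/(292*61) = 17/17812.
Cross-multiplying, 2*17812 = 35624 < 49640 = 17*2920, so 2/2920 is smaller: the convergent 51/10 is closer to x than 311/61.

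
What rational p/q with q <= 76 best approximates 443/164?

Expand x = 443/164 as a continued fraction with the Euclidean algorithm:
  443 = 2*164 + 115, so a_0 = 2.
  164 = 1*115 + 49, so a_1 = 1.
  115 = 2*49 + 17, so a_2 = 2.
  49 = 2*17 + 15, so a_3 = 2.
  17 = 1*15 + 2, so a_4 = 1.
  15 = 7*2 + 1, so a_5 = 7.
  2 = 2*1 + 0, so a_6 = 2.
so x = [2; 1, 2, 2, 1, 7, 2].
Convergents (p_i = a_i*p_{i-1} + p_{i-2}, q_i = a_i*q_{i-1} + q_{i-2} with p_{-2}=0, p_{-1}=1, q_{-2}=1, q_{-1}=0), until the denominator exceeds 76:
  i=0: a_0=2, p_0 = 2*1 + 0 = 2, q_0 = 2*0 + 1 = 1.
  i=1: a_1=1, p_1 = 1*2 + 1 = 3, q_1 = 1*1 + 0 = 1.
  i=2: a_2=2, p_2 = 2*3 + 2 = 8, q_2 = 2*1 + 1 = 3.
  i=3: a_3=2, p_3 = 2*8 + 3 = 19, q_3 = 2*3 + 1 = 7.
  i=4: a_4=1, p_4 = 1*19 + 8 = 27, q_4 = 1*7 + 3 = 10.
  i=5: a_5=7, p_5 = 7*27 + 19 = 208, q_5 = 7*10 + 7 = 77.
q_5 = 77 > 76, so the last convergent with denominator <= 76 is p_4/q_4 = 27/10.
The closest fraction with denominator <= 76 is either p_4/q_4 or the intermediate fraction (k*p_4 + p_3)/(k*q_4 + q_3) with the largest k >= 1 whose denominator stays <= 76; these approach x as k grows, and every other convergent or intermediate fraction in range is farther away.
Largest k: floor((76 - q_3)/q_4) = floor((76 - 7)/10) = 6.
That gives (6*27 + 19)/(6*10 + 7) = 181/67.
Compare the errors: |x - 27/10| = |443*10 - 27*164|/(164*10) = 2/1640, and |x - 181/67| = |443*67 - 181*164|/(164*67) = 3/10988.
Cross-multiplying, 3*1640 = 4920 < 21976 = 2*10988, so 3/10988 is smaller: the intermediate fraction 181/67 is closer to x than 27/10.

181/67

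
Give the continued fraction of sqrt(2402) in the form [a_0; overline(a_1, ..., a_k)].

Write x_i = (sqrt(2402) + m_i)/d_i with (m_0, d_0) = (0, 1). a_0 = floor(sqrt(2402)) = 49, since 49^2 = 2401 <= 2402 < 2500 = 50^2.
Iterate m_{i+1} = d_i*a_i - m_i, d_{i+1} = (2402 - m_{i+1}^2)/d_i, a_{i+1} = floor((a_0 + m_{i+1})/d_{i+1}):
  m_1 = 1*49 - 0 = 49, d_1 = (2402 - 49^2)/1 = 1/1 = 1, a_1 = floor((49 + 49)/1) = 98.
  m_2 = 1*98 - 49 = 49, d_2 = (2402 - 49^2)/1 = 1/1 = 1: (m_2, d_2) = (m_1, d_1) = (49, 1), so from here the quotient a_1 repeats; the period length is 1.
Hence the expansion of sqrt(2402) is a_0 = 49 followed by the repeating block 98 (period 1).

[49; overline(98)]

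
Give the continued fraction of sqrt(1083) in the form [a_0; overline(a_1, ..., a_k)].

Write x_i = (sqrt(1083) + m_i)/d_i with (m_0, d_0) = (0, 1). a_0 = floor(sqrt(1083)) = 32, since 32^2 = 1024 <= 1083 < 1089 = 33^2.
Iterate m_{i+1} = d_i*a_i - m_i, d_{i+1} = (1083 - m_{i+1}^2)/d_i, a_{i+1} = floor((a_0 + m_{i+1})/d_{i+1}):
  m_1 = 1*32 - 0 = 32, d_1 = (1083 - 32^2)/1 = 59/1 = 59, a_1 = floor((32 + 32)/59) = 1.
  m_2 = 59*1 - 32 = 27, d_2 = (1083 - 27^2)/59 = 354/59 = 6, a_2 = floor((32 + 27)/6) = 9.
  m_3 = 6*9 - 27 = 27, d_3 = (1083 - 27^2)/6 = 354/6 = 59, a_3 = floor((32 + 27)/59) = 1.
  m_4 = 59*1 - 27 = 32, d_4 = (1083 - 32^2)/59 = 59/59 = 1, a_4 = floor((32 + 32)/1) = 64.
  m_5 = 1*64 - 32 = 32, d_5 = (1083 - 32^2)/1 = 59/1 = 59: (m_5, d_5) = (m_1, d_1) = (32, 59), so from here the quotients repeat a_1, ..., a_4; the period length is 4.
Hence the expansion of sqrt(1083) is a_0 = 32 followed by the repeating block 1, 9, 1, 64 (period 4).

[32; overline(1, 9, 1, 64)]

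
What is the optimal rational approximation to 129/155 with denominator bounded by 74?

5/6

Expand x = 129/155 as a continued fraction with the Euclidean algorithm:
  129 = 0*155 + 129, so a_0 = 0.
  155 = 1*129 + 26, so a_1 = 1.
  129 = 4*26 + 25, so a_2 = 4.
  26 = 1*25 + 1, so a_3 = 1.
  25 = 25*1 + 0, so a_4 = 25.
so x = [0; 1, 4, 1, 25].
Convergents (p_i = a_i*p_{i-1} + p_{i-2}, q_i = a_i*q_{i-1} + q_{i-2} with p_{-2}=0, p_{-1}=1, q_{-2}=1, q_{-1}=0), until the denominator exceeds 74:
  i=0: a_0=0, p_0 = 0*1 + 0 = 0, q_0 = 0*0 + 1 = 1.
  i=1: a_1=1, p_1 = 1*0 + 1 = 1, q_1 = 1*1 + 0 = 1.
  i=2: a_2=4, p_2 = 4*1 + 0 = 4, q_2 = 4*1 + 1 = 5.
  i=3: a_3=1, p_3 = 1*4 + 1 = 5, q_3 = 1*5 + 1 = 6.
  i=4: a_4=25, p_4 = 25*5 + 4 = 129, q_4 = 25*6 + 5 = 155.
q_4 = 155 > 74, so the last convergent with denominator <= 74 is p_3/q_3 = 5/6.
The closest fraction with denominator <= 74 is either p_3/q_3 or the intermediate fraction (k*p_3 + p_2)/(k*q_3 + q_2) with the largest k >= 1 whose denominator stays <= 74; these approach x as k grows, and every other convergent or intermediate fraction in range is farther away.
Largest k: floor((74 - q_2)/q_3) = floor((74 - 5)/6) = 11.
That gives (11*5 + 4)/(11*6 + 5) = 59/71.
Compare the errors: |x - 5/6| = |129*6 - 5*155|/(155*6) = 1/930, and |x - 59/71| = |129*71 - 59*155|/(155*71) = 14/11005.
Cross-multiplying, 1*11005 = 11005 < 13020 = 14*930, so 1/930 is smaller: the convergent 5/6 is closer to x than 59/71.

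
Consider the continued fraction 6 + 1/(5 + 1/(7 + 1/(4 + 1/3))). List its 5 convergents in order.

Using the convergent recurrence p_i = a_i*p_{i-1} + p_{i-2}, q_i = a_i*q_{i-1} + q_{i-2} with p_{-2}=0, p_{-1}=1, q_{-2}=1, q_{-1}=0:
  i=0: a_0=6, p_0 = 6*1 + 0 = 6, q_0 = 6*0 + 1 = 1.
  i=1: a_1=5, p_1 = 5*6 + 1 = 31, q_1 = 5*1 + 0 = 5.
  i=2: a_2=7, p_2 = 7*31 + 6 = 223, q_2 = 7*5 + 1 = 36.
  i=3: a_3=4, p_3 = 4*223 + 31 = 923, q_3 = 4*36 + 5 = 149.
  i=4: a_4=3, p_4 = 3*923 + 223 = 2992, q_4 = 3*149 + 36 = 483.

6/1, 31/5, 223/36, 923/149, 2992/483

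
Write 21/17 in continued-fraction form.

[1; 4, 4]

Run the Euclidean algorithm on 21 and 17; the successive quotients are the partial quotients a_0, a_1, ... (each step inverts the fractional part left over by the previous one):
  21 = 1*17 + 4, so a_0 = 1.
  17 = 4*4 + 1, so a_1 = 4.
  4 = 4*1 + 0, so a_2 = 4.
The remainder reaches 0 after 3 divisions, so the expansion has 3 partial quotients, read off in order.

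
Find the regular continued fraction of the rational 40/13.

Run the Euclidean algorithm on 40 and 13; the successive quotients are the partial quotients a_0, a_1, ... (each step inverts the fractional part left over by the previous one):
  40 = 3*13 + 1, so a_0 = 3.
  13 = 13*1 + 0, so a_1 = 13.
The remainder reaches 0 after 2 divisions, so the expansion has 2 partial quotients, read off in order.

[3; 13]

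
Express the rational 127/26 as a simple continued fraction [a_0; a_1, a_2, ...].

[4; 1, 7, 1, 2]

Run the Euclidean algorithm on 127 and 26; the successive quotients are the partial quotients a_0, a_1, ... (each step inverts the fractional part left over by the previous one):
  127 = 4*26 + 23, so a_0 = 4.
  26 = 1*23 + 3, so a_1 = 1.
  23 = 7*3 + 2, so a_2 = 7.
  3 = 1*2 + 1, so a_3 = 1.
  2 = 2*1 + 0, so a_4 = 2.
The remainder reaches 0 after 5 divisions, so the expansion has 5 partial quotients, read off in order.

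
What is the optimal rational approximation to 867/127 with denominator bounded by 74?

Expand x = 867/127 as a continued fraction with the Euclidean algorithm:
  867 = 6*127 + 105, so a_0 = 6.
  127 = 1*105 + 22, so a_1 = 1.
  105 = 4*22 + 17, so a_2 = 4.
  22 = 1*17 + 5, so a_3 = 1.
  17 = 3*5 + 2, so a_4 = 3.
  5 = 2*2 + 1, so a_5 = 2.
  2 = 2*1 + 0, so a_6 = 2.
so x = [6; 1, 4, 1, 3, 2, 2].
Convergents (p_i = a_i*p_{i-1} + p_{i-2}, q_i = a_i*q_{i-1} + q_{i-2} with p_{-2}=0, p_{-1}=1, q_{-2}=1, q_{-1}=0), until the denominator exceeds 74:
  i=0: a_0=6, p_0 = 6*1 + 0 = 6, q_0 = 6*0 + 1 = 1.
  i=1: a_1=1, p_1 = 1*6 + 1 = 7, q_1 = 1*1 + 0 = 1.
  i=2: a_2=4, p_2 = 4*7 + 6 = 34, q_2 = 4*1 + 1 = 5.
  i=3: a_3=1, p_3 = 1*34 + 7 = 41, q_3 = 1*5 + 1 = 6.
  i=4: a_4=3, p_4 = 3*41 + 34 = 157, q_4 = 3*6 + 5 = 23.
  i=5: a_5=2, p_5 = 2*157 + 41 = 355, q_5 = 2*23 + 6 = 52.
  i=6: a_6=2, p_6 = 2*355 + 157 = 867, q_6 = 2*52 + 23 = 127.
q_6 = 127 > 74, so the last convergent with denominator <= 74 is p_5/q_5 = 355/52.
The closest fraction with denominator <= 74 is either p_5/q_5 or the intermediate fraction (k*p_5 + p_4)/(k*q_5 + q_4) with the largest k >= 1 whose denominator stays <= 74; these approach x as k grows, and every other convergent or intermediate fraction in range is farther away.
Largest k: floor((74 - q_4)/q_5) = floor((74 - 23)/52) = 0.
Since k = 0, no intermediate fraction beyond p_5/q_5 has denominator <= 74, so the convergent 355/52 is the closest (its error is |867*52 - 355*127|/(127*52) = 1/6604).

355/52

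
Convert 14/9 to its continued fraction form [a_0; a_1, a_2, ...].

[1; 1, 1, 4]

Run the Euclidean algorithm on 14 and 9; the successive quotients are the partial quotients a_0, a_1, ... (each step inverts the fractional part left over by the previous one):
  14 = 1*9 + 5, so a_0 = 1.
  9 = 1*5 + 4, so a_1 = 1.
  5 = 1*4 + 1, so a_2 = 1.
  4 = 4*1 + 0, so a_3 = 4.
The remainder reaches 0 after 4 divisions, so the expansion has 4 partial quotients, read off in order.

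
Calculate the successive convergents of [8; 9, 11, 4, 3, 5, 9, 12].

8/1, 73/9, 811/100, 3317/409, 10762/1327, 57127/7044, 524905/64723, 6355987/783720

Using the convergent recurrence p_i = a_i*p_{i-1} + p_{i-2}, q_i = a_i*q_{i-1} + q_{i-2} with p_{-2}=0, p_{-1}=1, q_{-2}=1, q_{-1}=0:
  i=0: a_0=8, p_0 = 8*1 + 0 = 8, q_0 = 8*0 + 1 = 1.
  i=1: a_1=9, p_1 = 9*8 + 1 = 73, q_1 = 9*1 + 0 = 9.
  i=2: a_2=11, p_2 = 11*73 + 8 = 811, q_2 = 11*9 + 1 = 100.
  i=3: a_3=4, p_3 = 4*811 + 73 = 3317, q_3 = 4*100 + 9 = 409.
  i=4: a_4=3, p_4 = 3*3317 + 811 = 10762, q_4 = 3*409 + 100 = 1327.
  i=5: a_5=5, p_5 = 5*10762 + 3317 = 57127, q_5 = 5*1327 + 409 = 7044.
  i=6: a_6=9, p_6 = 9*57127 + 10762 = 524905, q_6 = 9*7044 + 1327 = 64723.
  i=7: a_7=12, p_7 = 12*524905 + 57127 = 6355987, q_7 = 12*64723 + 7044 = 783720.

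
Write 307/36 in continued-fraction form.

[8; 1, 1, 8, 2]

Run the Euclidean algorithm on 307 and 36; the successive quotients are the partial quotients a_0, a_1, ... (each step inverts the fractional part left over by the previous one):
  307 = 8*36 + 19, so a_0 = 8.
  36 = 1*19 + 17, so a_1 = 1.
  19 = 1*17 + 2, so a_2 = 1.
  17 = 8*2 + 1, so a_3 = 8.
  2 = 2*1 + 0, so a_4 = 2.
The remainder reaches 0 after 5 divisions, so the expansion has 5 partial quotients, read off in order.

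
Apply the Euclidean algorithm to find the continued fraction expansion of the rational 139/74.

[1; 1, 7, 4, 2]

Run the Euclidean algorithm on 139 and 74; the successive quotients are the partial quotients a_0, a_1, ... (each step inverts the fractional part left over by the previous one):
  139 = 1*74 + 65, so a_0 = 1.
  74 = 1*65 + 9, so a_1 = 1.
  65 = 7*9 + 2, so a_2 = 7.
  9 = 4*2 + 1, so a_3 = 4.
  2 = 2*1 + 0, so a_4 = 2.
The remainder reaches 0 after 5 divisions, so the expansion has 5 partial quotients, read off in order.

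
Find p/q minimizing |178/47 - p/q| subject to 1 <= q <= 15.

Expand x = 178/47 as a continued fraction with the Euclidean algorithm:
  178 = 3*47 + 37, so a_0 = 3.
  47 = 1*37 + 10, so a_1 = 1.
  37 = 3*10 + 7, so a_2 = 3.
  10 = 1*7 + 3, so a_3 = 1.
  7 = 2*3 + 1, so a_4 = 2.
  3 = 3*1 + 0, so a_5 = 3.
so x = [3; 1, 3, 1, 2, 3].
Convergents (p_i = a_i*p_{i-1} + p_{i-2}, q_i = a_i*q_{i-1} + q_{i-2} with p_{-2}=0, p_{-1}=1, q_{-2}=1, q_{-1}=0), until the denominator exceeds 15:
  i=0: a_0=3, p_0 = 3*1 + 0 = 3, q_0 = 3*0 + 1 = 1.
  i=1: a_1=1, p_1 = 1*3 + 1 = 4, q_1 = 1*1 + 0 = 1.
  i=2: a_2=3, p_2 = 3*4 + 3 = 15, q_2 = 3*1 + 1 = 4.
  i=3: a_3=1, p_3 = 1*15 + 4 = 19, q_3 = 1*4 + 1 = 5.
  i=4: a_4=2, p_4 = 2*19 + 15 = 53, q_4 = 2*5 + 4 = 14.
  i=5: a_5=3, p_5 = 3*53 + 19 = 178, q_5 = 3*14 + 5 = 47.
q_5 = 47 > 15, so the last convergent with denominator <= 15 is p_4/q_4 = 53/14.
The closest fraction with denominator <= 15 is either p_4/q_4 or the intermediate fraction (k*p_4 + p_3)/(k*q_4 + q_3) with the largest k >= 1 whose denominator stays <= 15; these approach x as k grows, and every other convergent or intermediate fraction in range is farther away.
Largest k: floor((15 - q_3)/q_4) = floor((15 - 5)/14) = 0.
Since k = 0, no intermediate fraction beyond p_4/q_4 has denominator <= 15, so the convergent 53/14 is the closest (its error is |178*14 - 53*47|/(47*14) = 1/658).

53/14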